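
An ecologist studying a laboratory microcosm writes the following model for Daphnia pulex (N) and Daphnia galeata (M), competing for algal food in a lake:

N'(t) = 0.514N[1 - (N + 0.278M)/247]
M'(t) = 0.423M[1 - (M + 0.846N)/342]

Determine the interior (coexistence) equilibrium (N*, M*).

N* ≈ 199, M* ≈ 174

Setting both brackets to zero gives the nullclines N + 0.278M = 247 and 0.846N + M = 342.
Substituting M = 342 - 0.846N into the first: N(1 - 0.278·0.846) = 247 - 0.278·342.
So N* = 152/0.765 = 199, and then M* = 342 - 0.846·199 = 174.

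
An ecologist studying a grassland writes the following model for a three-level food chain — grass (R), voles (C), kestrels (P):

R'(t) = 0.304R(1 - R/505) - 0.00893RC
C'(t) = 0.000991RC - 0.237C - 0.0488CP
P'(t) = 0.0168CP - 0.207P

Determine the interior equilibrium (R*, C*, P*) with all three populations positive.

R* ≈ 322, C* ≈ 12.3, P* ≈ 1.69

From dP/dt = 0: 0.0168C* = 0.207, so C* = 12.3.
From dR/dt = 0: 0.304(1 - R*/505) = 0.00893·12.3, giving R* = 505·(1 - 0.362) = 322.
From dC/dt = 0: 0.000991·322 - 0.237 = 0.0488P*, so P* = 0.0823/0.0488 = 1.69.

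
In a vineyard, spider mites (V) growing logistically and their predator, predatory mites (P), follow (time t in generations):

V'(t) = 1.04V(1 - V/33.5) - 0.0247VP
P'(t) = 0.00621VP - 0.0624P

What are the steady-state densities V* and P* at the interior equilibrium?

From dP/dt = 0 with P > 0: 0.00621V* = 0.0624, so V* = 10.
Substitute into dV/dt = 0: 1.04(1 - 10/33.5) = 0.0247P*.
The bracket is 0.7, giving P* = 0.728/0.0247 = 29.5.

V* ≈ 10, P* ≈ 29.5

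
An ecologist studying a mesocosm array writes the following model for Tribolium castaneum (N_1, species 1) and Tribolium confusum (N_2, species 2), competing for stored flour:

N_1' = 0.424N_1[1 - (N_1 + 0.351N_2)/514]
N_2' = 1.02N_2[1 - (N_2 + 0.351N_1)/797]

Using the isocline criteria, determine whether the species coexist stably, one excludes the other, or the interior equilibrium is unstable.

stable coexistence

Compare the nullcline intercepts: K1/α12 = 514/0.351 = 1460 > K2 = 797; K2/α21 = 797/0.351 = 2270 > K1 = 514.
Since both inequalities hold, each species can invade when rare, so the interior equilibrium is stable.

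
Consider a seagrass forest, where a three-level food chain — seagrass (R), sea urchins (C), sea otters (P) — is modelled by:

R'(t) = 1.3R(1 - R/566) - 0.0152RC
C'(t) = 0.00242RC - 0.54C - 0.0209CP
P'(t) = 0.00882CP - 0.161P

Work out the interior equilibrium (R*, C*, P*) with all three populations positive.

R* ≈ 445, C* ≈ 18.3, P* ≈ 25.7

From dP/dt = 0: 0.00882C* = 0.161, so C* = 18.3.
From dR/dt = 0: 1.3(1 - R*/566) = 0.0152·18.3, giving R* = 566·(1 - 0.213) = 445.
From dC/dt = 0: 0.00242·445 - 0.54 = 0.0209P*, so P* = 0.537/0.0209 = 25.7.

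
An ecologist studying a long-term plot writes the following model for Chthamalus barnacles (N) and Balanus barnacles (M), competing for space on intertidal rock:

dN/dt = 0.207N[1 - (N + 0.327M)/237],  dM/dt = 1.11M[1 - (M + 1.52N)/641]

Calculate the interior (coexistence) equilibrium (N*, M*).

N* ≈ 54.5, M* ≈ 558

Setting both brackets to zero gives the nullclines N + 0.327M = 237 and 1.52N + M = 641.
Substituting M = 641 - 1.52N into the first: N(1 - 0.327·1.52) = 237 - 0.327·641.
So N* = 27.4/0.503 = 54.5, and then M* = 641 - 1.52·54.5 = 558.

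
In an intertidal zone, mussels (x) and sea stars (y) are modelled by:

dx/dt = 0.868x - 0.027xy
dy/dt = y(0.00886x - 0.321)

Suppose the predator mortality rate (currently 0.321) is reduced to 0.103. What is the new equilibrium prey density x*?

x* ≈ 11.6

At the interior fixed point, setting dy/dt = 0 with y > 0 fixes x* = (predator death rate)/(xy coefficient) — independent of the other coefficients.
With the change, x* = 0.103/0.00886 = 11.6; it falls from 36.2.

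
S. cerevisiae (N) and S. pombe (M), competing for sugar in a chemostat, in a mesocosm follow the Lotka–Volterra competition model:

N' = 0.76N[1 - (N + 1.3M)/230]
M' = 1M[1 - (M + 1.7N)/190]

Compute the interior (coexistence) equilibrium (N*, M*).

Setting both brackets to zero gives the nullclines N + 1.3M = 230 and 1.7N + M = 190.
Substituting M = 190 - 1.7N into the first: N(1 - 1.3·1.7) = 230 - 1.3·190.
So N* = -17/-1.21 = 14, and then M* = 190 - 1.7·14 = 166.

N* ≈ 14, M* ≈ 166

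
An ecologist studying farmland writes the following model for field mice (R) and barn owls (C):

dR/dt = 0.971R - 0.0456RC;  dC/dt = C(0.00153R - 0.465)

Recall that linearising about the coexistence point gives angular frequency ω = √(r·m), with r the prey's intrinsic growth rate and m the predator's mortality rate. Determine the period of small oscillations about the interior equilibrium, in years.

Here r = 0.971 and m = 0.465, so r·m = 0.452.
ω = √0.452 = 0.672 per year, hence T = 2π/ω ≈ 9.35 years.

T ≈ 9.35 years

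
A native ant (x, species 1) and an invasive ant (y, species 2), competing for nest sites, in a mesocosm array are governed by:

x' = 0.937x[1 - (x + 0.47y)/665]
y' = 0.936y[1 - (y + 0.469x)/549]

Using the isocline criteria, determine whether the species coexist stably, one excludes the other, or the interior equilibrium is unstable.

stable coexistence

Compare the nullcline intercepts: K1/α12 = 665/0.47 = 1410 > K2 = 549; K2/α21 = 549/0.469 = 1170 > K1 = 665.
Since both inequalities hold, each species can invade when rare, so the interior equilibrium is stable.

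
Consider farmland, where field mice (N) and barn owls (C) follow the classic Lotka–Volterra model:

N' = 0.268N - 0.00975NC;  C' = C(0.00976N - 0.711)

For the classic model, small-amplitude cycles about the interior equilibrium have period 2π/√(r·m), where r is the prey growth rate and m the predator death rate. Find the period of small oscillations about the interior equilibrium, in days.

T ≈ 14.4 days

Here r = 0.268 and m = 0.711, so r·m = 0.191.
ω = √0.191 = 0.437 per day, hence T = 2π/ω ≈ 14.4 days.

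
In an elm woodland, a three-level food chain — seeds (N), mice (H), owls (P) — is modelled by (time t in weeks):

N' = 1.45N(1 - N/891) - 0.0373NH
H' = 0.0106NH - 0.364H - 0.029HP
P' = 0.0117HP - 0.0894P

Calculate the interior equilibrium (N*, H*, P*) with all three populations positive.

N* ≈ 716, H* ≈ 7.64, P* ≈ 249

From dP/dt = 0: 0.0117H* = 0.0894, so H* = 7.64.
From dN/dt = 0: 1.45(1 - N*/891) = 0.0373·7.64, giving N* = 891·(1 - 0.197) = 716.
From dH/dt = 0: 0.0106·716 - 0.364 = 0.029P*, so P* = 7.22/0.029 = 249.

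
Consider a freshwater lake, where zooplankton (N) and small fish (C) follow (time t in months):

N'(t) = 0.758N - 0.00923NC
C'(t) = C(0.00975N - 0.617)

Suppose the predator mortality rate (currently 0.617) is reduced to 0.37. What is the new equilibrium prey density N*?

N* ≈ 37.9

At the interior fixed point, setting dC/dt = 0 with C > 0 fixes N* = (predator death rate)/(NC coefficient) — independent of the other coefficients.
With the change, N* = 0.37/0.00975 = 37.9; it falls from 63.3.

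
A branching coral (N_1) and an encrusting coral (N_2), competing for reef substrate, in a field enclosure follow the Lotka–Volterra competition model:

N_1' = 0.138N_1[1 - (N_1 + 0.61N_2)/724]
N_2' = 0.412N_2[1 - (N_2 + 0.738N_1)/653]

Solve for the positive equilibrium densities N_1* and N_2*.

Setting both brackets to zero gives the nullclines N_1 + 0.61N_2 = 724 and 0.738N_1 + N_2 = 653.
Substituting N_2 = 653 - 0.738N_1 into the first: N_1(1 - 0.61·0.738) = 724 - 0.61·653.
So N_1* = 326/0.55 = 592, and then N_2* = 653 - 0.738·592 = 216.

N_1* ≈ 592, N_2* ≈ 216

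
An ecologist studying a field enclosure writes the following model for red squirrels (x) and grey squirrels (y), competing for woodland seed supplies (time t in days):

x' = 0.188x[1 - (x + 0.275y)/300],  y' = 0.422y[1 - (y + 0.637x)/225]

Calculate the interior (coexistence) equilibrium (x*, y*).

x* ≈ 289, y* ≈ 41.1

Setting both brackets to zero gives the nullclines x + 0.275y = 300 and 0.637x + y = 225.
Substituting y = 225 - 0.637x into the first: x(1 - 0.275·0.637) = 300 - 0.275·225.
So x* = 238/0.825 = 289, and then y* = 225 - 0.637·289 = 41.1.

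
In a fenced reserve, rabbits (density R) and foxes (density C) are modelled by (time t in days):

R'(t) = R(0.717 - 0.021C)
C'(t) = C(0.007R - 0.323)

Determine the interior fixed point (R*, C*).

Set dC/dt = 0 with C > 0: 0.007R - 0.323 = 0, so R* = 0.323/0.007 = 46.1.
Set dR/dt = 0 with R > 0: 0.717 - 0.021C = 0, so C* = 0.717/0.021 = 34.1.

R* ≈ 46.1, C* ≈ 34.1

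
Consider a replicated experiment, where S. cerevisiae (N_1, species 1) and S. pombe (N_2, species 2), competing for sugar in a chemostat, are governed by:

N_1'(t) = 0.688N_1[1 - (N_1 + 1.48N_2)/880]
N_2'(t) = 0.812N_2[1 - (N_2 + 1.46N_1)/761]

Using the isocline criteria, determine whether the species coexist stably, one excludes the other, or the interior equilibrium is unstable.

Compare the nullcline intercepts: K1/α12 = 880/1.48 = 595 < K2 = 761; K2/α21 = 761/1.46 = 521 < K1 = 880.
Since both are reversed, neither can invade when rare; the interior point is a saddle.

unstable coexistence (outcome depends on initial conditions)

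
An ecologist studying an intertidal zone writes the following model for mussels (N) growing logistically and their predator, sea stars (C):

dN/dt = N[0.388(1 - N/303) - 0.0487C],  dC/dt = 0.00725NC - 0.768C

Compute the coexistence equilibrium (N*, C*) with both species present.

From dC/dt = 0 with C > 0: 0.00725N* = 0.768, so N* = 106.
Substitute into dN/dt = 0: 0.388(1 - 106/303) = 0.0487C*.
The bracket is 0.65, giving C* = 0.252/0.0487 = 5.18.

N* ≈ 106, C* ≈ 5.18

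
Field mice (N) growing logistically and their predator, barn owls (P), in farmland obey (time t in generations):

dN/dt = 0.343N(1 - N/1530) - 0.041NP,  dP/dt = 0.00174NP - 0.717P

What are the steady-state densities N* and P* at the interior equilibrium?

N* ≈ 412, P* ≈ 6.11

From dP/dt = 0 with P > 0: 0.00174N* = 0.717, so N* = 412.
Substitute into dN/dt = 0: 0.343(1 - 412/1530) = 0.041P*.
The bracket is 0.731, giving P* = 0.251/0.041 = 6.11.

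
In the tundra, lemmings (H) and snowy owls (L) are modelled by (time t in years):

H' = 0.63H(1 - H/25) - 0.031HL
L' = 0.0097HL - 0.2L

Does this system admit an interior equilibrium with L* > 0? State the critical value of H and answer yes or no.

Threshold H = 20.6; K > 20.6, so yes, the predator persists.

The predator equation gives dL/dt > 0 only when H > 0.2/0.0097 = 20.6.
Without the predator, H → K = 25. Since 25 > 20.6, the predator can invade and persist.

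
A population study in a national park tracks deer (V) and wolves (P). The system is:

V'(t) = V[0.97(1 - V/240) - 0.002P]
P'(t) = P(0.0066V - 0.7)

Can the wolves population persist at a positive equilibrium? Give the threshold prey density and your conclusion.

Threshold V = 106; K > 106, so yes, the predator persists.

The predator equation gives dP/dt > 0 only when V > 0.7/0.0066 = 106.
Without the predator, V → K = 240. Since 240 > 106, the predator can invade and persist.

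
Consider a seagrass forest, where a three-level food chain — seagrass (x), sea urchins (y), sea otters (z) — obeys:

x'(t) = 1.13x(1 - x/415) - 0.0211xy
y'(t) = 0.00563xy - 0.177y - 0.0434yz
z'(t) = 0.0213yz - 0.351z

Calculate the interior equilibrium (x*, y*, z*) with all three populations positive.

x* ≈ 287, y* ≈ 16.5, z* ≈ 33.2

From dz/dt = 0: 0.0213y* = 0.351, so y* = 16.5.
From dx/dt = 0: 1.13(1 - x*/415) = 0.0211·16.5, giving x* = 415·(1 - 0.308) = 287.
From dy/dt = 0: 0.00563·287 - 0.177 = 0.0434z*, so z* = 1.44/0.0434 = 33.2.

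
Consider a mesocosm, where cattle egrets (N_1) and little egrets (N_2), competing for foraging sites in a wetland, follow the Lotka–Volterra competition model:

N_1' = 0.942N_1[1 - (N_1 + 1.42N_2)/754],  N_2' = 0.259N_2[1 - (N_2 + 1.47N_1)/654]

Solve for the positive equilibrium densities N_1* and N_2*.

N_1* ≈ 161, N_2* ≈ 418

Setting both brackets to zero gives the nullclines N_1 + 1.42N_2 = 754 and 1.47N_1 + N_2 = 654.
Substituting N_2 = 654 - 1.47N_1 into the first: N_1(1 - 1.42·1.47) = 754 - 1.42·654.
So N_1* = -175/-1.09 = 161, and then N_2* = 654 - 1.47·161 = 418.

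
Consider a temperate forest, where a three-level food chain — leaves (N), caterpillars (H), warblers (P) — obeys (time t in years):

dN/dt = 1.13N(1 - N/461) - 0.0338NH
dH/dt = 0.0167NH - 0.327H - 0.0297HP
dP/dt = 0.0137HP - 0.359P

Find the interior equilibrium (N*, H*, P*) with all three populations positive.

From dP/dt = 0: 0.0137H* = 0.359, so H* = 26.2.
From dN/dt = 0: 1.13(1 - N*/461) = 0.0338·26.2, giving N* = 461·(1 - 0.784) = 99.7.
From dH/dt = 0: 0.0167·99.7 - 0.327 = 0.0297P*, so P* = 1.34/0.0297 = 45.

N* ≈ 99.7, H* ≈ 26.2, P* ≈ 45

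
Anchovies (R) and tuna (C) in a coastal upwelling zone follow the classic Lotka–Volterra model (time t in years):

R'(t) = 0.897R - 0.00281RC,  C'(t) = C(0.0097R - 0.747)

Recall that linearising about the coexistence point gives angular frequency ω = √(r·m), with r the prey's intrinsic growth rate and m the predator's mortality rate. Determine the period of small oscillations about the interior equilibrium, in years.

T ≈ 7.68 years

Here r = 0.897 and m = 0.747, so r·m = 0.67.
ω = √0.67 = 0.819 per year, hence T = 2π/ω ≈ 7.68 years.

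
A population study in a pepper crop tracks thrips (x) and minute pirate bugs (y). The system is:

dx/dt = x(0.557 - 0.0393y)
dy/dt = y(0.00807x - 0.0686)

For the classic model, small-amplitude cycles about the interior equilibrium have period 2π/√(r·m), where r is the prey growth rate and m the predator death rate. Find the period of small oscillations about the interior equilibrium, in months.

Here r = 0.557 and m = 0.0686, so r·m = 0.0382.
ω = √0.0382 = 0.195 per month, hence T = 2π/ω ≈ 32.1 months.

T ≈ 32.1 months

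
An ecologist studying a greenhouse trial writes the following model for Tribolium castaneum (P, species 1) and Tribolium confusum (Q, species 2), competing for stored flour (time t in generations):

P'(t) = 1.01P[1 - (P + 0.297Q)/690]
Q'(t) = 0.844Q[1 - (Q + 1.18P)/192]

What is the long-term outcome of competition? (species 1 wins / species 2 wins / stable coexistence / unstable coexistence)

species 1 excludes species 2

Compare the nullcline intercepts: K1/α12 = 690/0.297 = 2320 > K2 = 192; K2/α21 = 192/1.18 = 163 < K1 = 690.
Since the inequalities point opposite ways, species 1 can invade but species 2 cannot.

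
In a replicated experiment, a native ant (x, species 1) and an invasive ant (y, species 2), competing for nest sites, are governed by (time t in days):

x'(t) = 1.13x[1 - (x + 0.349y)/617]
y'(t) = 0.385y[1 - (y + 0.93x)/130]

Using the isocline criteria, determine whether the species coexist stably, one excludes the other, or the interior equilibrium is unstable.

Compare the nullcline intercepts: K1/α12 = 617/0.349 = 1770 > K2 = 130; K2/α21 = 130/0.93 = 140 < K1 = 617.
Since the inequalities point opposite ways, species 1 can invade but species 2 cannot.

species 1 excludes species 2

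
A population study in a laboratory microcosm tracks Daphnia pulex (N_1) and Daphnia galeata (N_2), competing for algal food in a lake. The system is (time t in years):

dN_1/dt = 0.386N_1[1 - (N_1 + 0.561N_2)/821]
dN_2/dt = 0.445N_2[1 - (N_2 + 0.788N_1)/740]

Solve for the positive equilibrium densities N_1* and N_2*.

Setting both brackets to zero gives the nullclines N_1 + 0.561N_2 = 821 and 0.788N_1 + N_2 = 740.
Substituting N_2 = 740 - 0.788N_1 into the first: N_1(1 - 0.561·0.788) = 821 - 0.561·740.
So N_1* = 406/0.558 = 727, and then N_2* = 740 - 0.788·727 = 167.

N_1* ≈ 727, N_2* ≈ 167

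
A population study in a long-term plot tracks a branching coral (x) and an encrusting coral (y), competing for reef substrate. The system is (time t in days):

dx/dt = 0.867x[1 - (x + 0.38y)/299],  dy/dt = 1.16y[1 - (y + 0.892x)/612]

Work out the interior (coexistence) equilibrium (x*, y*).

x* ≈ 101, y* ≈ 522

Setting both brackets to zero gives the nullclines x + 0.38y = 299 and 0.892x + y = 612.
Substituting y = 612 - 0.892x into the first: x(1 - 0.38·0.892) = 299 - 0.38·612.
So x* = 66.4/0.661 = 101, and then y* = 612 - 0.892·101 = 522.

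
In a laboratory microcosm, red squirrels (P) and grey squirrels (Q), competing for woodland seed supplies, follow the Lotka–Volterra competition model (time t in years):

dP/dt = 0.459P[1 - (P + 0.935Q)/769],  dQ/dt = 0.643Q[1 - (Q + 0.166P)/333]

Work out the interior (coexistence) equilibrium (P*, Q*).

Setting both brackets to zero gives the nullclines P + 0.935Q = 769 and 0.166P + Q = 333.
Substituting Q = 333 - 0.166P into the first: P(1 - 0.935·0.166) = 769 - 0.935·333.
So P* = 458/0.845 = 542, and then Q* = 333 - 0.166·542 = 243.

P* ≈ 542, Q* ≈ 243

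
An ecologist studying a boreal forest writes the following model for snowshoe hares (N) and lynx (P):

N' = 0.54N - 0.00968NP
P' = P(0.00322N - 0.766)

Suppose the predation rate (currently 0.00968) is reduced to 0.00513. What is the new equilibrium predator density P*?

At the interior fixed point, setting dN/dt = 0 with N > 0 fixes P* = (prey growth rate)/(NP coefficient) — independent of the other coefficients.
With the change, P* = 0.54/0.00513 = 105; it rises from 55.8.

P* ≈ 105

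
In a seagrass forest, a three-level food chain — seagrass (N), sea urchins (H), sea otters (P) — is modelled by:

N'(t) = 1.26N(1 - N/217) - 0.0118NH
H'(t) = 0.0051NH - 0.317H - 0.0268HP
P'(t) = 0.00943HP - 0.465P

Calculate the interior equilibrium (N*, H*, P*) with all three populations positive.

From dP/dt = 0: 0.00943H* = 0.465, so H* = 49.3.
From dN/dt = 0: 1.26(1 - N*/217) = 0.0118·49.3, giving N* = 217·(1 - 0.462) = 117.
From dH/dt = 0: 0.0051·117 - 0.317 = 0.0268P*, so P* = 0.279/0.0268 = 10.4.

N* ≈ 117, H* ≈ 49.3, P* ≈ 10.4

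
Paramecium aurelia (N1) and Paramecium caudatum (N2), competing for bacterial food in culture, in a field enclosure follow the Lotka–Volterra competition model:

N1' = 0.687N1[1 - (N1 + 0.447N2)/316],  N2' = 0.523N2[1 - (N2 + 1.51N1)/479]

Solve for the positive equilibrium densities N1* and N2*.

N1* ≈ 313, N2* ≈ 5.66

Setting both brackets to zero gives the nullclines N1 + 0.447N2 = 316 and 1.51N1 + N2 = 479.
Substituting N2 = 479 - 1.51N1 into the first: N1(1 - 0.447·1.51) = 316 - 0.447·479.
So N1* = 102/0.325 = 313, and then N2* = 479 - 1.51·313 = 5.66.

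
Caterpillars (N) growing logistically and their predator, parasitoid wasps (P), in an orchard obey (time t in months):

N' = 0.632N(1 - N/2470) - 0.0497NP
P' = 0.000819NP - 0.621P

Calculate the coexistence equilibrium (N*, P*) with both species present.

N* ≈ 758, P* ≈ 8.81

From dP/dt = 0 with P > 0: 0.000819N* = 0.621, so N* = 758.
Substitute into dN/dt = 0: 0.632(1 - 758/2470) = 0.0497P*.
The bracket is 0.693, giving P* = 0.438/0.0497 = 8.81.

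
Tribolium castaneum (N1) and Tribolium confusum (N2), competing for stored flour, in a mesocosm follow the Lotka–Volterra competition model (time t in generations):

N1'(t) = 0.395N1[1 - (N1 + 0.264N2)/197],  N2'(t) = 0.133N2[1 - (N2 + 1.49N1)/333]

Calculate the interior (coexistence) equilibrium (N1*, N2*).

Setting both brackets to zero gives the nullclines N1 + 0.264N2 = 197 and 1.49N1 + N2 = 333.
Substituting N2 = 333 - 1.49N1 into the first: N1(1 - 0.264·1.49) = 197 - 0.264·333.
So N1* = 109/0.607 = 180, and then N2* = 333 - 1.49·180 = 65.1.

N1* ≈ 180, N2* ≈ 65.1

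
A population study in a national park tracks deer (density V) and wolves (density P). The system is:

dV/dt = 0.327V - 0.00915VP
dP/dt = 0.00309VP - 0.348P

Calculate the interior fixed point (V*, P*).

Set dP/dt = 0 with P > 0: 0.00309V - 0.348 = 0, so V* = 0.348/0.00309 = 113.
Set dV/dt = 0 with V > 0: 0.327 - 0.00915P = 0, so P* = 0.327/0.00915 = 35.7.

V* ≈ 113, P* ≈ 35.7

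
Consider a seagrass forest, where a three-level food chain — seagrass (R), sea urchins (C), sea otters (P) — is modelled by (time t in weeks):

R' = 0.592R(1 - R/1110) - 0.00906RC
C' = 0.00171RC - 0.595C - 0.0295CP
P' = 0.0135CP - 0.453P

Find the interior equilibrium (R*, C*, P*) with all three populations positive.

From dP/dt = 0: 0.0135C* = 0.453, so C* = 33.6.
From dR/dt = 0: 0.592(1 - R*/1110) = 0.00906·33.6, giving R* = 1110·(1 - 0.514) = 540.
From dC/dt = 0: 0.00171·540 - 0.595 = 0.0295P*, so P* = 0.328/0.0295 = 11.1.

R* ≈ 540, C* ≈ 33.6, P* ≈ 11.1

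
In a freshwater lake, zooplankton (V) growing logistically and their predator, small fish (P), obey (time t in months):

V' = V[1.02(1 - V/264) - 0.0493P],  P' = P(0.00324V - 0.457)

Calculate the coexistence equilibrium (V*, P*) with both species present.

From dP/dt = 0 with P > 0: 0.00324V* = 0.457, so V* = 141.
Substitute into dV/dt = 0: 1.02(1 - 141/264) = 0.0493P*.
The bracket is 0.466, giving P* = 0.475/0.0493 = 9.64.

V* ≈ 141, P* ≈ 9.64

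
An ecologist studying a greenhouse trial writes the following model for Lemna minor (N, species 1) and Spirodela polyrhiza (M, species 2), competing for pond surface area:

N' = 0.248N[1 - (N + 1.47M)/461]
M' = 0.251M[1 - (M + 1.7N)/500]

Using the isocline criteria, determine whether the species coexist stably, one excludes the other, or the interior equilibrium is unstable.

unstable coexistence (outcome depends on initial conditions)

Compare the nullcline intercepts: K1/α12 = 461/1.47 = 314 < K2 = 500; K2/α21 = 500/1.7 = 294 < K1 = 461.
Since both are reversed, neither can invade when rare; the interior point is a saddle.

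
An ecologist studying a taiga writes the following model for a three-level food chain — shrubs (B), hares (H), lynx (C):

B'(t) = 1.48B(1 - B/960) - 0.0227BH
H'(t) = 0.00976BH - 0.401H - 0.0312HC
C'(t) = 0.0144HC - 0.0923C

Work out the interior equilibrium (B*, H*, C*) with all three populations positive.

From dC/dt = 0: 0.0144H* = 0.0923, so H* = 6.41.
From dB/dt = 0: 1.48(1 - B*/960) = 0.0227·6.41, giving B* = 960·(1 - 0.0983) = 866.
From dH/dt = 0: 0.00976·866 - 0.401 = 0.0312C*, so C* = 8.05/0.0312 = 258.

B* ≈ 866, H* ≈ 6.41, C* ≈ 258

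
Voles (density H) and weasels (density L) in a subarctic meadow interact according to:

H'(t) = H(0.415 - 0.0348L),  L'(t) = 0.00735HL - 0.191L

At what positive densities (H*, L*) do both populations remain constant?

Set dL/dt = 0 with L > 0: 0.00735H - 0.191 = 0, so H* = 0.191/0.00735 = 26.
Set dH/dt = 0 with H > 0: 0.415 - 0.0348L = 0, so L* = 0.415/0.0348 = 11.9.

H* ≈ 26, L* ≈ 11.9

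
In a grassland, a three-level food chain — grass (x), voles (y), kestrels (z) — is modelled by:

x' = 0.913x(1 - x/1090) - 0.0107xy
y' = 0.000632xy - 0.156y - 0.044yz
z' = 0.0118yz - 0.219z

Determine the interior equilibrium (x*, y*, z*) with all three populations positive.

x* ≈ 853, y* ≈ 18.6, z* ≈ 8.71

From dz/dt = 0: 0.0118y* = 0.219, so y* = 18.6.
From dx/dt = 0: 0.913(1 - x*/1090) = 0.0107·18.6, giving x* = 1090·(1 - 0.218) = 853.
From dy/dt = 0: 0.000632·853 - 0.156 = 0.044z*, so z* = 0.383/0.044 = 8.71.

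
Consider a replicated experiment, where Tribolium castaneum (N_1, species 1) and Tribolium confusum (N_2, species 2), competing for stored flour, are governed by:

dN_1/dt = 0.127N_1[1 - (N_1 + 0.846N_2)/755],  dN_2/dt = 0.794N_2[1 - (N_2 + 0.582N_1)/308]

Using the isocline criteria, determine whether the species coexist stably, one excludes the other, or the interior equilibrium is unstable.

Compare the nullcline intercepts: K1/α12 = 755/0.846 = 892 > K2 = 308; K2/α21 = 308/0.582 = 529 < K1 = 755.
Since the inequalities point opposite ways, species 1 can invade but species 2 cannot.

species 1 excludes species 2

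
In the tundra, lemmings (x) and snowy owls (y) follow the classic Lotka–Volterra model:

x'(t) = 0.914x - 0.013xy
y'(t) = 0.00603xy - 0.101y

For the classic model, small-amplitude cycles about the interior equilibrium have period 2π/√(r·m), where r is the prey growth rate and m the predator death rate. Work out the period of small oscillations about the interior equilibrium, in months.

T ≈ 20.7 months

Here r = 0.914 and m = 0.101, so r·m = 0.0923.
ω = √0.0923 = 0.304 per month, hence T = 2π/ω ≈ 20.7 months.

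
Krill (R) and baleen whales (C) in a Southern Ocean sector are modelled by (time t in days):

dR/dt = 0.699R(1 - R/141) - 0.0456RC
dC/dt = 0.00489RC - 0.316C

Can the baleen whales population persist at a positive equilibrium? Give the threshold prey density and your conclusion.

The predator equation gives dC/dt > 0 only when R > 0.316/0.00489 = 64.6.
Without the predator, R → K = 141. Since 141 > 64.6, the predator can invade and persist.

Threshold R = 64.6; K > 64.6, so yes, the predator persists.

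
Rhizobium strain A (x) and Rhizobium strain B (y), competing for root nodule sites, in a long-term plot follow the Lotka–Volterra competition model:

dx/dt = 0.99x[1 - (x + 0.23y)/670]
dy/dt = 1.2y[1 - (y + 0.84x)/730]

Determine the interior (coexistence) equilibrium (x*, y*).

Setting both brackets to zero gives the nullclines x + 0.23y = 670 and 0.84x + y = 730.
Substituting y = 730 - 0.84x into the first: x(1 - 0.23·0.84) = 670 - 0.23·730.
So x* = 502/0.807 = 622, and then y* = 730 - 0.84·622 = 207.

x* ≈ 622, y* ≈ 207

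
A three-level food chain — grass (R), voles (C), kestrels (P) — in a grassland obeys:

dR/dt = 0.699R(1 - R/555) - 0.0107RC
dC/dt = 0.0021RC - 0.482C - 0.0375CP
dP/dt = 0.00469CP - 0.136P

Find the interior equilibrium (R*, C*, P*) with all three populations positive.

R* ≈ 309, C* ≈ 29, P* ≈ 4.43

From dP/dt = 0: 0.00469C* = 0.136, so C* = 29.
From dR/dt = 0: 0.699(1 - R*/555) = 0.0107·29, giving R* = 555·(1 - 0.444) = 309.
From dC/dt = 0: 0.0021·309 - 0.482 = 0.0375P*, so P* = 0.166/0.0375 = 4.43.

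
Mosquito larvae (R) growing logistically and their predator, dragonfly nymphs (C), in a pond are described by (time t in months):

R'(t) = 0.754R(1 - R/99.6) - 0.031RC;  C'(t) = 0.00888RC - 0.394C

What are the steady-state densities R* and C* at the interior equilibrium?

From dC/dt = 0 with C > 0: 0.00888R* = 0.394, so R* = 44.4.
Substitute into dR/dt = 0: 0.754(1 - 44.4/99.6) = 0.031C*.
The bracket is 0.555, giving C* = 0.418/0.031 = 13.5.

R* ≈ 44.4, C* ≈ 13.5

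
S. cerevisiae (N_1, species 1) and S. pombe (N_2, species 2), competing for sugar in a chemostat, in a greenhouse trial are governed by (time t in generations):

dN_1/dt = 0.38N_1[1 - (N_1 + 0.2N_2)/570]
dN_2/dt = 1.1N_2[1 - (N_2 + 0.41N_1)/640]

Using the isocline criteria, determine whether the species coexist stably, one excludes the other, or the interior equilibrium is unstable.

stable coexistence

Compare the nullcline intercepts: K1/α12 = 570/0.2 = 2850 > K2 = 640; K2/α21 = 640/0.41 = 1560 > K1 = 570.
Since both inequalities hold, each species can invade when rare, so the interior equilibrium is stable.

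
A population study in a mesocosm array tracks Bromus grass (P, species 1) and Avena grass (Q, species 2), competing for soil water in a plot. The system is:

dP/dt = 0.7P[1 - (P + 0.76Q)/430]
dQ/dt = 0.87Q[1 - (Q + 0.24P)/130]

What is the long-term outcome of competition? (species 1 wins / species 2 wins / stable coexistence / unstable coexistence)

stable coexistence

Compare the nullcline intercepts: K1/α12 = 430/0.76 = 566 > K2 = 130; K2/α21 = 130/0.24 = 542 > K1 = 430.
Since both inequalities hold, each species can invade when rare, so the interior equilibrium is stable.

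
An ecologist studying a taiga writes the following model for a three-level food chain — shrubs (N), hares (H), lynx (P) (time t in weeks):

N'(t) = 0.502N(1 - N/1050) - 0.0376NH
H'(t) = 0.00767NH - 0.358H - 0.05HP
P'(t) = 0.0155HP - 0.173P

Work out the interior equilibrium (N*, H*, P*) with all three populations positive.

From dP/dt = 0: 0.0155H* = 0.173, so H* = 11.2.
From dN/dt = 0: 0.502(1 - N*/1050) = 0.0376·11.2, giving N* = 1050·(1 - 0.836) = 172.
From dH/dt = 0: 0.00767·172 - 0.358 = 0.05P*, so P* = 0.963/0.05 = 19.3.

N* ≈ 172, H* ≈ 11.2, P* ≈ 19.3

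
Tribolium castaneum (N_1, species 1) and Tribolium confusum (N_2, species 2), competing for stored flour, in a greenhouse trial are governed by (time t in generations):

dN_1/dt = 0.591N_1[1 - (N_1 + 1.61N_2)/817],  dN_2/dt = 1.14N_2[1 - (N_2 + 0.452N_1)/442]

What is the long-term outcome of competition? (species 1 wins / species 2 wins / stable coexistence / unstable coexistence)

Compare the nullcline intercepts: K1/α12 = 817/1.61 = 507 > K2 = 442; K2/α21 = 442/0.452 = 978 > K1 = 817.
Since both inequalities hold, each species can invade when rare, so the interior equilibrium is stable.

stable coexistence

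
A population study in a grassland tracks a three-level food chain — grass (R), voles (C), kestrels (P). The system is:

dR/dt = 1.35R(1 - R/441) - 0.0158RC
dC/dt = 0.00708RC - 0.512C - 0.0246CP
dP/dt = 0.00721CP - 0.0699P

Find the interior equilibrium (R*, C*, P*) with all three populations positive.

R* ≈ 391, C* ≈ 9.69, P* ≈ 91.7

From dP/dt = 0: 0.00721C* = 0.0699, so C* = 9.69.
From dR/dt = 0: 1.35(1 - R*/441) = 0.0158·9.69, giving R* = 441·(1 - 0.113) = 391.
From dC/dt = 0: 0.00708·391 - 0.512 = 0.0246P*, so P* = 2.26/0.0246 = 91.7.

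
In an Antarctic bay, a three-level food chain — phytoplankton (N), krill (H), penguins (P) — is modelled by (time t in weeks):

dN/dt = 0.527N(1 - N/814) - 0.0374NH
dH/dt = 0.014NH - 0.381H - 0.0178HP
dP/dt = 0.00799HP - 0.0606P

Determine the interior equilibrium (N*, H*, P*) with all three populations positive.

From dP/dt = 0: 0.00799H* = 0.0606, so H* = 7.58.
From dN/dt = 0: 0.527(1 - N*/814) = 0.0374·7.58, giving N* = 814·(1 - 0.538) = 376.
From dH/dt = 0: 0.014·376 - 0.381 = 0.0178P*, so P* = 4.88/0.0178 = 274.

N* ≈ 376, H* ≈ 7.58, P* ≈ 274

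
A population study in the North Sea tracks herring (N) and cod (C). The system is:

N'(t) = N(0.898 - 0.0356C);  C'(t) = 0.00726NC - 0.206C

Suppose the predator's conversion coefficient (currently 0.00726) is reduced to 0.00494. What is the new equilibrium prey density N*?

At the interior fixed point, setting dC/dt = 0 with C > 0 fixes N* = (predator death rate)/(NC coefficient) — independent of the other coefficients.
With the change, N* = 0.206/0.00494 = 41.7; it rises from 28.4.

N* ≈ 41.7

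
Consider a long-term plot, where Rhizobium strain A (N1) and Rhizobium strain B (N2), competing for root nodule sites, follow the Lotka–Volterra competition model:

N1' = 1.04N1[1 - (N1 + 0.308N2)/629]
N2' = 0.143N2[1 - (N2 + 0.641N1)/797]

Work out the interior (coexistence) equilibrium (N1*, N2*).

N1* ≈ 478, N2* ≈ 491

Setting both brackets to zero gives the nullclines N1 + 0.308N2 = 629 and 0.641N1 + N2 = 797.
Substituting N2 = 797 - 0.641N1 into the first: N1(1 - 0.308·0.641) = 629 - 0.308·797.
So N1* = 384/0.803 = 478, and then N2* = 797 - 0.641·478 = 491.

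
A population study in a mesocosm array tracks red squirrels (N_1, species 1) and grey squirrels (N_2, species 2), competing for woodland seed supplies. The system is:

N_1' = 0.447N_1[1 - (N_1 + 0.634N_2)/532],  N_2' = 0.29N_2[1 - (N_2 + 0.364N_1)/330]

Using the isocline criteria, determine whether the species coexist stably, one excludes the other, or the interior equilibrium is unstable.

Compare the nullcline intercepts: K1/α12 = 532/0.634 = 839 > K2 = 330; K2/α21 = 330/0.364 = 907 > K1 = 532.
Since both inequalities hold, each species can invade when rare, so the interior equilibrium is stable.

stable coexistence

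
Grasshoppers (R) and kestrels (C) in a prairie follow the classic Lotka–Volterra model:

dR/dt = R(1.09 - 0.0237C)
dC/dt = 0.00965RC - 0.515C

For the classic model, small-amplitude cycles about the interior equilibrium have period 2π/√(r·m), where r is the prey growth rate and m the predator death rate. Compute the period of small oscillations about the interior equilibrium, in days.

Here r = 1.09 and m = 0.515, so r·m = 0.561.
ω = √0.561 = 0.749 per day, hence T = 2π/ω ≈ 8.39 days.

T ≈ 8.39 days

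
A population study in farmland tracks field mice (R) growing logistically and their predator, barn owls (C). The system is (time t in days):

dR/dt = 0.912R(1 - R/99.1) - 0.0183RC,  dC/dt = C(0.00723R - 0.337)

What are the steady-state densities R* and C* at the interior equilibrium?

From dC/dt = 0 with C > 0: 0.00723R* = 0.337, so R* = 46.6.
Substitute into dR/dt = 0: 0.912(1 - 46.6/99.1) = 0.0183C*.
The bracket is 0.53, giving C* = 0.483/0.0183 = 26.4.

R* ≈ 46.6, C* ≈ 26.4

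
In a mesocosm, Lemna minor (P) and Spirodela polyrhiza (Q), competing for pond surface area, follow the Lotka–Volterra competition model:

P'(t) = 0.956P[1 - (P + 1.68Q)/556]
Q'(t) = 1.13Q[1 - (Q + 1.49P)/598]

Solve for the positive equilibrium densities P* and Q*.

Setting both brackets to zero gives the nullclines P + 1.68Q = 556 and 1.49P + Q = 598.
Substituting Q = 598 - 1.49P into the first: P(1 - 1.68·1.49) = 556 - 1.68·598.
So P* = -449/-1.5 = 298, and then Q* = 598 - 1.49·298 = 153.

P* ≈ 298, Q* ≈ 153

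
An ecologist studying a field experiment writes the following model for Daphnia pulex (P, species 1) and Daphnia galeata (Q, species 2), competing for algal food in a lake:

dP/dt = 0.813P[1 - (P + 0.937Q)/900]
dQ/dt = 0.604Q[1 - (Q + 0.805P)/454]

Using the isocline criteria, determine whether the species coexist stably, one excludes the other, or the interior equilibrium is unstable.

species 1 excludes species 2

Compare the nullcline intercepts: K1/α12 = 900/0.937 = 961 > K2 = 454; K2/α21 = 454/0.805 = 564 < K1 = 900.
Since the inequalities point opposite ways, species 1 can invade but species 2 cannot.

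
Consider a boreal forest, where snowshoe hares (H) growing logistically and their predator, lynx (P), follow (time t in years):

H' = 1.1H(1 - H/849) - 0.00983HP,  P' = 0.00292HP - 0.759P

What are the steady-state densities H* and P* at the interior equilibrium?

From dP/dt = 0 with P > 0: 0.00292H* = 0.759, so H* = 260.
Substitute into dH/dt = 0: 1.1(1 - 260/849) = 0.00983P*.
The bracket is 0.694, giving P* = 0.763/0.00983 = 77.6.

H* ≈ 260, P* ≈ 77.6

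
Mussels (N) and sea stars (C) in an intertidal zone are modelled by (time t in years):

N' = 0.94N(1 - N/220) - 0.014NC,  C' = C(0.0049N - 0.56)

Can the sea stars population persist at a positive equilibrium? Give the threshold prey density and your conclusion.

The predator equation gives dC/dt > 0 only when N > 0.56/0.0049 = 114.
Without the predator, N → K = 220. Since 220 > 114, the predator can invade and persist.

Threshold N = 114; K > 114, so yes, the predator persists.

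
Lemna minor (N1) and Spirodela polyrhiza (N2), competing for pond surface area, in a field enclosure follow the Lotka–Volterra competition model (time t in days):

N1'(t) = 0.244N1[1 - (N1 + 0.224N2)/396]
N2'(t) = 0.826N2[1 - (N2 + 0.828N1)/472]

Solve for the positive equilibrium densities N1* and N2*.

N1* ≈ 356, N2* ≈ 177

Setting both brackets to zero gives the nullclines N1 + 0.224N2 = 396 and 0.828N1 + N2 = 472.
Substituting N2 = 472 - 0.828N1 into the first: N1(1 - 0.224·0.828) = 396 - 0.224·472.
So N1* = 290/0.815 = 356, and then N2* = 472 - 0.828·356 = 177.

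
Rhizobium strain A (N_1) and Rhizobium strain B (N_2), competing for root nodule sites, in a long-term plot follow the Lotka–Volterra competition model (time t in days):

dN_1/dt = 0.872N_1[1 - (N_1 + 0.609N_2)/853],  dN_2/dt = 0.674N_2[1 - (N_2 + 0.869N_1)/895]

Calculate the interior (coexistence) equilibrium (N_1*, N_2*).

N_1* ≈ 654, N_2* ≈ 327

Setting both brackets to zero gives the nullclines N_1 + 0.609N_2 = 853 and 0.869N_1 + N_2 = 895.
Substituting N_2 = 895 - 0.869N_1 into the first: N_1(1 - 0.609·0.869) = 853 - 0.609·895.
So N_1* = 308/0.471 = 654, and then N_2* = 895 - 0.869·654 = 327.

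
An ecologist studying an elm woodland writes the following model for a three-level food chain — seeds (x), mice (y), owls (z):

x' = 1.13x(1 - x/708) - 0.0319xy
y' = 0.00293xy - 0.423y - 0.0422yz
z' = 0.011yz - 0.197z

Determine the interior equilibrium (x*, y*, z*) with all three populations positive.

x* ≈ 350, y* ≈ 17.9, z* ≈ 14.3

From dz/dt = 0: 0.011y* = 0.197, so y* = 17.9.
From dx/dt = 0: 1.13(1 - x*/708) = 0.0319·17.9, giving x* = 708·(1 - 0.506) = 350.
From dy/dt = 0: 0.00293·350 - 0.423 = 0.0422z*, so z* = 0.603/0.0422 = 14.3.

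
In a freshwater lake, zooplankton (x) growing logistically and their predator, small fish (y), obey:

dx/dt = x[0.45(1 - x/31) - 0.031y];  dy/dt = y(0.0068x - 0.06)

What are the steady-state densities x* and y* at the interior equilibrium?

From dy/dt = 0 with y > 0: 0.0068x* = 0.06, so x* = 8.82.
Substitute into dx/dt = 0: 0.45(1 - 8.82/31) = 0.031y*.
The bracket is 0.715, giving y* = 0.322/0.031 = 10.4.

x* ≈ 8.82, y* ≈ 10.4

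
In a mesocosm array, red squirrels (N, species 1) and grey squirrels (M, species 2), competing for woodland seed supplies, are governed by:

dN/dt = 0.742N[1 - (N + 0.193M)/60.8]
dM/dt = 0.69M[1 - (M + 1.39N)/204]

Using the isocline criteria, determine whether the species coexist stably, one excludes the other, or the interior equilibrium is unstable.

Compare the nullcline intercepts: K1/α12 = 60.8/0.193 = 315 > K2 = 204; K2/α21 = 204/1.39 = 147 > K1 = 60.8.
Since both inequalities hold, each species can invade when rare, so the interior equilibrium is stable.

stable coexistence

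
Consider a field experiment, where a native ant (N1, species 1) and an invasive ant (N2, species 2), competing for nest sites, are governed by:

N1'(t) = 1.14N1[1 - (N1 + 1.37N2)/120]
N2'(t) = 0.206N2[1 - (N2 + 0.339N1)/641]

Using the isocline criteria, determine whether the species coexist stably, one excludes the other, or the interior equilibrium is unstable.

species 2 excludes species 1

Compare the nullcline intercepts: K1/α12 = 120/1.37 = 87.6 < K2 = 641; K2/α21 = 641/0.339 = 1890 > K1 = 120.
Since the inequalities point opposite ways, species 2 can invade but species 1 cannot.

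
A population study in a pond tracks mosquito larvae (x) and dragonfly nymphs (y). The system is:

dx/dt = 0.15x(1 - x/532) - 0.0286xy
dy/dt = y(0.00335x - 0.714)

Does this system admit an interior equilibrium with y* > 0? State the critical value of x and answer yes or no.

The predator equation gives dy/dt > 0 only when x > 0.714/0.00335 = 213.
Without the predator, x → K = 532. Since 532 > 213, the predator can invade and persist.

Threshold x = 213; K > 213, so yes, the predator persists.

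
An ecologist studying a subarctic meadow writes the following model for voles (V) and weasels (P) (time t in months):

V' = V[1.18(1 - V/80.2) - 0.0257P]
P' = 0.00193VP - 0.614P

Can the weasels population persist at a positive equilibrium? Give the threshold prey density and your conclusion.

Threshold V = 318; K < 318, so no, the predator goes extinct.

The predator equation gives dP/dt > 0 only when V > 0.614/0.00193 = 318.
Without the predator, V → K = 80.2. Since 80.2 < 318, the predator cannot invade.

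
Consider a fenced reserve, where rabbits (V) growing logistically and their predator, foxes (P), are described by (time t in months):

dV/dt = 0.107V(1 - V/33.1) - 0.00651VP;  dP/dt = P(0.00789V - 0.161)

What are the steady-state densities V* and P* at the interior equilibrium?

From dP/dt = 0 with P > 0: 0.00789V* = 0.161, so V* = 20.4.
Substitute into dV/dt = 0: 0.107(1 - 20.4/33.1) = 0.00651P*.
The bracket is 0.384, giving P* = 0.041/0.00651 = 6.3.

V* ≈ 20.4, P* ≈ 6.3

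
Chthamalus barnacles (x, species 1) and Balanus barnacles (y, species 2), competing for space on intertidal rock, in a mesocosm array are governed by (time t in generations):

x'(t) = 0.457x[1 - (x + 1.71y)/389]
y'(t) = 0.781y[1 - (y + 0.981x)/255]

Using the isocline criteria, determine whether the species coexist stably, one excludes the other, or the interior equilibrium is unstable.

unstable coexistence (outcome depends on initial conditions)

Compare the nullcline intercepts: K1/α12 = 389/1.71 = 227 < K2 = 255; K2/α21 = 255/0.981 = 260 < K1 = 389.
Since both are reversed, neither can invade when rare; the interior point is a saddle.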